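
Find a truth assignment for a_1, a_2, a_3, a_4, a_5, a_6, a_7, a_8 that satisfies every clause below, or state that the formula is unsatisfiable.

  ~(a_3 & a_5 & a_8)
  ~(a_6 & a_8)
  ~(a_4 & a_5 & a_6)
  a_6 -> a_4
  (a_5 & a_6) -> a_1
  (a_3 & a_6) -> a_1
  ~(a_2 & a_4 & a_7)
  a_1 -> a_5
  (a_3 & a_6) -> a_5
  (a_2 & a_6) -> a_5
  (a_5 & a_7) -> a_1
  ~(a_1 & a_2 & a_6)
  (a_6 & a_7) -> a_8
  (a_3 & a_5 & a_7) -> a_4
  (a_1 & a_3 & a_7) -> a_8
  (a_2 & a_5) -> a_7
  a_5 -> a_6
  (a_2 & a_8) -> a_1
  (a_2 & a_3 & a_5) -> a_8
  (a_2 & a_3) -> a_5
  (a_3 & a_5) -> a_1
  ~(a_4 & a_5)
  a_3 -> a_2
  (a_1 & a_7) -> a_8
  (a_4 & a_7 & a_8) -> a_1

a_1 = False, a_2 = False, a_3 = False, a_4 = True, a_5 = False, a_6 = False, a_7 = False, a_8 = True

Try a_1 = True:
  (~a_1 | a_5) forces a_5 = True.
  (~a_4 | ~a_5) forces a_4 = False.
  (a_4 | ~a_6) forces a_6 = False.
  clause (~a_5 | a_6) is falsified — backtrack.
So a_1 = False.
Set a_2 = False.
  then (a_2 | ~a_3) forces a_3 = False.
Set a_4 = True.
  then (~a_4 | ~a_5) forces a_5 = False.
Set a_6 = False.
Set a_7 = False.
Set a_8 = True.
All clauses satisfied.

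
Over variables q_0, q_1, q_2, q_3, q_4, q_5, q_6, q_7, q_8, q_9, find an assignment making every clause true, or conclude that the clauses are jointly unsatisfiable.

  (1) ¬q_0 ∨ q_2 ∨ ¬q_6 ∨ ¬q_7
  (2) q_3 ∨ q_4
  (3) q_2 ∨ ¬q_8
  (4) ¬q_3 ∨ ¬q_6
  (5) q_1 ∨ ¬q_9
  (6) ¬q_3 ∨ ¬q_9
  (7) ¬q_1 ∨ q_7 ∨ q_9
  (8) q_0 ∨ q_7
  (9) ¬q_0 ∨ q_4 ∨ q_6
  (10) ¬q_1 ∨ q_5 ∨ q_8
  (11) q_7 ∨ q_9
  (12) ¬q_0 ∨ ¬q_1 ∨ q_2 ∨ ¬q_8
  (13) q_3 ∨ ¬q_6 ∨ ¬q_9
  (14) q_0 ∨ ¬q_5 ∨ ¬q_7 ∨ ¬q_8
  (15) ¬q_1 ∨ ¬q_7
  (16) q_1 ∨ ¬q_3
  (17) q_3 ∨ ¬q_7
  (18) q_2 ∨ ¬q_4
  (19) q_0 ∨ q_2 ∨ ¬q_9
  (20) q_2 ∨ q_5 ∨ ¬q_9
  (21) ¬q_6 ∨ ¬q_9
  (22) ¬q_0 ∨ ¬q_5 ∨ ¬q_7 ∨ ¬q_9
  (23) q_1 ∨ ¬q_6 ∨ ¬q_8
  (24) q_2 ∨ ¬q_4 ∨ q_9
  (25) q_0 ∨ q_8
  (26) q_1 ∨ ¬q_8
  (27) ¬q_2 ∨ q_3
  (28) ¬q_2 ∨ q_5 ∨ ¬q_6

Case q_1 = True:
  (¬q_1 ∨ ¬q_7) forces q_7 = False.
  (¬q_1 ∨ q_7 ∨ q_9) forces q_9 = True.
  (¬q_3 ∨ ¬q_9) forces q_3 = False.
  (q_3 ∨ q_4) forces q_4 = True.
  (q_0 ∨ q_7) forces q_0 = True.
  (q_3 ∨ ¬q_6 ∨ ¬q_9) forces q_6 = False.
  (q_2 ∨ ¬q_4) forces q_2 = True.
  Clause (¬q_2 ∨ q_3) is falsified — contradiction.
Case q_1 = False:
  (q_1 ∨ ¬q_9) forces q_9 = False.
  (q_7 ∨ q_9) forces q_7 = True.
  (q_1 ∨ ¬q_3) forces q_3 = False.
  Clause (q_3 ∨ ¬q_7) is falsified — contradiction.
Both cases fail, so the formula is unsatisfiable.

Unsatisfiable — no assignment works.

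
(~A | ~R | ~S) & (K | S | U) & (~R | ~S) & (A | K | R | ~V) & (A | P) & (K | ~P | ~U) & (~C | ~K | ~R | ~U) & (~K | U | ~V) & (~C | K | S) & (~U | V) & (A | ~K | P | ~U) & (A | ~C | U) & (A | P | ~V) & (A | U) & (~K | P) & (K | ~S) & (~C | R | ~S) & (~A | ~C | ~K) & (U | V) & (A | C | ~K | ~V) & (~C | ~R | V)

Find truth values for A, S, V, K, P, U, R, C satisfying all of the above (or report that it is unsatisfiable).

A = True; S = True; V = True; K = True; P = True; U = True; R = False; C = False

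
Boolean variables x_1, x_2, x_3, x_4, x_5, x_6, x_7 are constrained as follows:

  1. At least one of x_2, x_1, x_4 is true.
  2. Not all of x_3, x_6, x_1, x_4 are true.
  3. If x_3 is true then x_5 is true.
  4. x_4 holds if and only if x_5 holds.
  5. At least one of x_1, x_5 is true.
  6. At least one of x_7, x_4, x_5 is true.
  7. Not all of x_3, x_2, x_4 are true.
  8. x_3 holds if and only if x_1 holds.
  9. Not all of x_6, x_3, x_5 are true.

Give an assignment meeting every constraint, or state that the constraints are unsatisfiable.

x_1 = False, x_2 = False, x_3 = False, x_4 = True, x_5 = True, x_6 = False, x_7 = True

  (1) {x_2, x_1, x_4}: 1 true — at least one ✓
  (2) {x_3, x_6, x_1, x_4}: 1/4 true — not all ✓
  (3) x_3=F ⇒ x_5: vacuous ✓
  (4) x_4=T, x_5=T — same ✓
  (5) {x_1, x_5}: 1 true — at least one ✓
  (6) {x_7, x_4, x_5}: 3 true — at least one ✓
  (7) {x_3, x_2, x_4}: 1/3 true — not all ✓
  (8) x_3=F, x_1=F — same ✓
  (9) {x_6, x_3, x_5}: 1/3 true — not all ✓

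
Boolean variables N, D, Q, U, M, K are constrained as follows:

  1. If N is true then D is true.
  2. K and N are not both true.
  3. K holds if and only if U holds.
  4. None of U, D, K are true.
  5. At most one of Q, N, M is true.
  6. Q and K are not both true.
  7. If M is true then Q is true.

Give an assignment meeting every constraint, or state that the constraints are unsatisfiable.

N = False; D = False; Q = True; U = False; M = False; K = False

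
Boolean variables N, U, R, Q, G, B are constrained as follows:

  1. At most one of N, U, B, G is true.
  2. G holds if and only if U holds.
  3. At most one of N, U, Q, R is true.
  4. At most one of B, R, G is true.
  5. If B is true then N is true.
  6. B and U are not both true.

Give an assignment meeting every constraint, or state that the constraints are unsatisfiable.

N = False; U = False; R = False; Q = False; G = False; B = False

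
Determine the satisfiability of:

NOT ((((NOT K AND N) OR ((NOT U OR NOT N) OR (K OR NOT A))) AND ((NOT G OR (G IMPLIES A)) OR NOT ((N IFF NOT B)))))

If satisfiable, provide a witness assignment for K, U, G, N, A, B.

K=T, U=F, G=T, N=F, A=F, B=T

  NOT ((((NOT K AND N) OR ((NOT U OR NOT N) OR (K OR NOT A))) AND ((NOT G OR (G IMPLIES A)) OR NOT ((N IFF NOT B))))) = True
    ((NOT K AND N) OR ((NOT U OR NOT N) OR (K OR NOT A))) AND ((NOT G OR (G IMPLIES A)) OR NOT ((N IFF NOT B))) = False
      (NOT K AND N) OR ((NOT U OR NOT N) OR (K OR NOT A)) = True
        NOT K AND N = False
          NOT K = False
        (NOT U OR NOT N) OR (K OR NOT A) = True
          NOT U OR NOT N = True
            NOT U = True
            NOT N = True
          K OR NOT A = True
            NOT A = True
      (NOT G OR (G IMPLIES A)) OR NOT ((N IFF NOT B)) = False
        NOT G OR (G IMPLIES A) = False
          NOT G = False
          G IMPLIES A = False
        NOT ((N IFF NOT B)) = False
          N IFF NOT B = True
            NOT B = False
The formula evaluates to True.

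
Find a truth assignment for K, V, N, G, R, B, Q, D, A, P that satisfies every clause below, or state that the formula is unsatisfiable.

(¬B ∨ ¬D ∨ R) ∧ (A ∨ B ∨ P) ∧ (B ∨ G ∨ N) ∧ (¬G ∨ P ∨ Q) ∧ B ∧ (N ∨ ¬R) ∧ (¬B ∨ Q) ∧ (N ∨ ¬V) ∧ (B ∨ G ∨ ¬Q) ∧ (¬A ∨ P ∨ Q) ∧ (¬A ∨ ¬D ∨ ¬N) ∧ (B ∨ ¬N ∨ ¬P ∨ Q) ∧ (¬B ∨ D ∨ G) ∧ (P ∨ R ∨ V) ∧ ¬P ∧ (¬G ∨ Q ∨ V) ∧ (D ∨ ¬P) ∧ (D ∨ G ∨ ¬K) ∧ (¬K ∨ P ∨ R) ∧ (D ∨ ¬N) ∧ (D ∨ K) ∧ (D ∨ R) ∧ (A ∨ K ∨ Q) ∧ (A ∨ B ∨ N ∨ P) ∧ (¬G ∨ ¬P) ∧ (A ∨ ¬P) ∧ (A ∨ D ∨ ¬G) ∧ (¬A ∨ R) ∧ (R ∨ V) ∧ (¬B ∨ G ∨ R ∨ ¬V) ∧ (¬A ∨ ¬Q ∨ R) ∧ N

Unit clause (B) forces B = True.
In (¬B ∨ Q) only Q is left, so Q = True.
Unit clause (¬P) forces P = False.
Unit clause (N) forces N = True.
In (D ∨ ¬N) only D is left, so D = True.
In (¬B ∨ ¬D ∨ R) only R is left, so R = True.
In (¬A ∨ ¬D ∨ ¬N) only ¬A is left, so A = False.
Set K = False.
Set V = False.
Set G = True.
All clauses satisfied.

K = False, V = False, N = True, G = True, R = True, B = True, Q = True, D = True, A = False, P = False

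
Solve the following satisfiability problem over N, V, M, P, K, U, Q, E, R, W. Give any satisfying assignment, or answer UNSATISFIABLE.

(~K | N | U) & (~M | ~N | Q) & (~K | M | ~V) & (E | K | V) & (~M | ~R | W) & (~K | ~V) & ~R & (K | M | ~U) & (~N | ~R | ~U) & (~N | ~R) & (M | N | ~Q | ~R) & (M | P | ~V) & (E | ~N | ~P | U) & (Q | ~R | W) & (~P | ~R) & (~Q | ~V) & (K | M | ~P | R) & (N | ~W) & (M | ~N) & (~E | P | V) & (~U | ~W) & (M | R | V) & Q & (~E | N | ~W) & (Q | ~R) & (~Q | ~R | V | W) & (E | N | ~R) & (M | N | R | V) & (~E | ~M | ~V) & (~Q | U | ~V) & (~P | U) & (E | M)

Unit clause (~R) forces R = False.
Unit clause (Q) forces Q = True.
In (~Q | ~V) only ~V is left, so V = False.
In (M | R | V) only M is left, so M = True.
Set N = False.
  then (N | ~W) forces W = False.
Set P = True.
  then (~P | U) forces U = True.
Set K = True.
Set E = False.
All clauses satisfied.

N=F; V=F; M=T; P=T; K=T; U=T; Q=T; E=F; R=F; W=F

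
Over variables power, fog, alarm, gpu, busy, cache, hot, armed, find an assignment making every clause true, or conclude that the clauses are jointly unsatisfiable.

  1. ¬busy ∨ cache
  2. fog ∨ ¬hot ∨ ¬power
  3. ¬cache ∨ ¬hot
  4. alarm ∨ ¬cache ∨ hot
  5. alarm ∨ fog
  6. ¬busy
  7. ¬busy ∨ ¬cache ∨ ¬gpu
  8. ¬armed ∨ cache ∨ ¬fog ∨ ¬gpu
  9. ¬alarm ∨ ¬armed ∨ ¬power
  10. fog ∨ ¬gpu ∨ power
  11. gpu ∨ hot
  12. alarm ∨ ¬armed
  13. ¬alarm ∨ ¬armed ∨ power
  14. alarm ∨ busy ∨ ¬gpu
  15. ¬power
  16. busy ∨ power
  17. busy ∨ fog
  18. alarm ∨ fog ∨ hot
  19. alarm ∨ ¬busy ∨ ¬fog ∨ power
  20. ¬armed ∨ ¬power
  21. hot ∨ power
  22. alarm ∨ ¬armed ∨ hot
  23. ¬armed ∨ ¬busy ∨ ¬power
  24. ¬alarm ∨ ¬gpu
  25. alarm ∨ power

The formula is unsatisfiable.

Case power = True:
  Clause (¬power) is falsified — contradiction.
Case power = False:
  (¬busy) forces busy = False.
  Clause (busy ∨ power) is falsified — contradiction.
Both cases fail, so the formula is unsatisfiable.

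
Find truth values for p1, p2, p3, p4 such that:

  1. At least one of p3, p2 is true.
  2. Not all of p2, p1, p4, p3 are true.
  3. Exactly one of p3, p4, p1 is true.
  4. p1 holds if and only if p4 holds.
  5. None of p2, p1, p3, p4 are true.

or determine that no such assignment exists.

Unsatisfiable — no assignment works.

Case p2 = True:
  Constraint (5) is violated (p2=T) — contradiction.
Case p2 = False:
  (1) with p2=F forces p3 = True.
  Constraint (5) is violated (p3=T) — contradiction.
Both cases fail — unsatisfiable.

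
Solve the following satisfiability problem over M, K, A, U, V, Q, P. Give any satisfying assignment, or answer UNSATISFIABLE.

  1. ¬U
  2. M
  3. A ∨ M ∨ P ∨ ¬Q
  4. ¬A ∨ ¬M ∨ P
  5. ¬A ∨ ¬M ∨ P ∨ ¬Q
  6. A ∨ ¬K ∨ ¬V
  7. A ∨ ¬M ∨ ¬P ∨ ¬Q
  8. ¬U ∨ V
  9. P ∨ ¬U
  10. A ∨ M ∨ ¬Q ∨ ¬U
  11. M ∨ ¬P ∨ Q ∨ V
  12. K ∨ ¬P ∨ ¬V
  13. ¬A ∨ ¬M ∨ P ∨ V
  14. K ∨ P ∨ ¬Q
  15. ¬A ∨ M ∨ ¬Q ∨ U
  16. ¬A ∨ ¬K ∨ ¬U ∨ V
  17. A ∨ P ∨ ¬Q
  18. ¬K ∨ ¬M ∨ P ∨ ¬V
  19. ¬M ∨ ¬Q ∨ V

Unit clause (¬U) forces U = False.
Unit clause (M) forces M = True.
Set K = False.
Set A = False.
Set V = True.
  then (K ∨ ¬P ∨ ¬V) forces P = False.
  then (K ∨ P ∨ ¬Q) forces Q = False.
All clauses satisfied.

M = True; K = False; A = False; U = False; V = True; Q = False; P = False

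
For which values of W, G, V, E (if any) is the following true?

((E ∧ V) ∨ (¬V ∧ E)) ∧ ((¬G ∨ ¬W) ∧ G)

W = False, G = True, V = False, E = True

  (E ∧ V) ∨ (¬V ∧ E) = True
    E ∧ V = False
    ¬V ∧ E = True
      ¬V = True
  (¬G ∨ ¬W) ∧ G = True
    ¬G ∨ ¬W = True
      ¬G = False
      ¬W = True
Both conjuncts True, so the formula holds.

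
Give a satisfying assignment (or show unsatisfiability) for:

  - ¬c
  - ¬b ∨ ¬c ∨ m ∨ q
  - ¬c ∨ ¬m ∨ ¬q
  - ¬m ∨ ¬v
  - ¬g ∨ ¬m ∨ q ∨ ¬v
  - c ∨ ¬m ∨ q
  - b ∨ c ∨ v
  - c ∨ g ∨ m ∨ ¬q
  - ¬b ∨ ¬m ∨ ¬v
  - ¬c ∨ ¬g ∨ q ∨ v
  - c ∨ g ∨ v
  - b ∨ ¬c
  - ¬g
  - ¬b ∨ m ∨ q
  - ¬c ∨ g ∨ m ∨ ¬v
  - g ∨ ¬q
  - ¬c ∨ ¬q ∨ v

v=T, m=F, c=F, g=F, b=F, q=F

Unit clause (¬c) forces c = False.
Unit clause (¬g) forces g = False.
In (g ∨ ¬q) only ¬q is left, so q = False.
In (c ∨ ¬m ∨ q) only ¬m is left, so m = False.
In (c ∨ g ∨ v) only v is left, so v = True.
In (¬b ∨ m ∨ q) only ¬b is left, so b = False.
All clauses satisfied.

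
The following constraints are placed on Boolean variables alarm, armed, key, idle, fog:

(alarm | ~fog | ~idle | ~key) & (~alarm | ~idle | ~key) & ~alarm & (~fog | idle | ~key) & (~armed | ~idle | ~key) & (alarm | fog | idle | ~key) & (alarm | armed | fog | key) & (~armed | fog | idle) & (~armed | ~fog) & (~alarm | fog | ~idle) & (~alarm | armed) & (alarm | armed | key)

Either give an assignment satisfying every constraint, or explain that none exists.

Unit clause (~alarm) forces alarm = False.
Set armed = False.
  then (alarm | armed | key) forces key = True.
Try idle = False:
  (~fog | idle | ~key) forces fog = False.
  clause (alarm | fog | idle | ~key) is falsified — backtrack.
So idle = True.
  then (alarm | ~fog | ~idle | ~key) forces fog = False.
All clauses satisfied.

alarm = False, armed = False, key = True, idle = True, fog = False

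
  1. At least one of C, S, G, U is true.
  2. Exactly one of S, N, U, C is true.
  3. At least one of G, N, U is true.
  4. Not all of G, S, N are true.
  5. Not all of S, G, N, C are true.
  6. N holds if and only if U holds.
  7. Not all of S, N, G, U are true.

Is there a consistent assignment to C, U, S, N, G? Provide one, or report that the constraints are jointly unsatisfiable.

C = False; U = False; S = True; N = False; G = True

  (1) {C, S, G, U}: 2 true — at least one ✓
  (2) {S, N, U, C}: 1 true — exactly one ✓
  (3) {G, N, U}: 1 true — at least one ✓
  (4) {G, S, N}: 2/3 true — not all ✓
  (5) {S, G, N, C}: 2/4 true — not all ✓
  (6) N=F, U=F — same ✓
  (7) {S, N, G, U}: 2/4 true — not all ✓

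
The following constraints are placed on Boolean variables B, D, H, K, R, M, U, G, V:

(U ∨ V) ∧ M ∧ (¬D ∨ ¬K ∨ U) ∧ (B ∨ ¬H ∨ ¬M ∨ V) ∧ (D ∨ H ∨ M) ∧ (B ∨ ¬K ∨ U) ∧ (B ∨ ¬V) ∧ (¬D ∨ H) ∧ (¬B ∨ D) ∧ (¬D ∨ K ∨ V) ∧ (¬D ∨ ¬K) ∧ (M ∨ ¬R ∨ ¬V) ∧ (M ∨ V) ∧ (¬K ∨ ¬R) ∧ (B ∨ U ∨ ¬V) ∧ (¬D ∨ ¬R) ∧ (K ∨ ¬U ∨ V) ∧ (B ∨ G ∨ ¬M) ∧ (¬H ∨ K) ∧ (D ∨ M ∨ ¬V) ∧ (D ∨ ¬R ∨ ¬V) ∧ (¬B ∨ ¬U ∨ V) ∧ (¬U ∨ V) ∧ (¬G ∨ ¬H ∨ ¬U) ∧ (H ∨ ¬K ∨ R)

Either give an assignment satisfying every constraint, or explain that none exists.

UNSATISFIABLE

Case V = True:
  (M) forces M = True.
  (B ∨ ¬V) forces B = True.
  (¬B ∨ D) forces D = True.
  (¬D ∨ H) forces H = True.
  (¬D ∨ ¬K) forces K = False.
  Clause (¬H ∨ K) is falsified — contradiction.
Case V = False:
  (U ∨ V) forces U = True.
  Clause (¬U ∨ V) is falsified — contradiction.
Both cases fail, so the formula is unsatisfiable.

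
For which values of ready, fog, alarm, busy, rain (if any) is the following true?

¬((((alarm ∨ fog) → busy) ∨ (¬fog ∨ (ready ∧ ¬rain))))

ready=F; fog=T; alarm=T; busy=F; rain=T

  ¬((((alarm ∨ fog) → busy) ∨ (¬fog ∨ (ready ∧ ¬rain)))) = True
    ((alarm ∨ fog) → busy) ∨ (¬fog ∨ (ready ∧ ¬rain)) = False
      (alarm ∨ fog) → busy = False
        alarm ∨ fog = True
      ¬fog ∨ (ready ∧ ¬rain) = False
        ¬fog = False
        ready ∧ ¬rain = False
          ¬rain = False
The formula evaluates to True.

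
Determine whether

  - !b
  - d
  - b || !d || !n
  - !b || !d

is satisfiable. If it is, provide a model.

d = True, n = False, b = False

Unit clause (!b) forces b = False.
Unit clause (d) forces d = True.
In (b || !d || !n) only !n is left, so n = False.
All clauses satisfied.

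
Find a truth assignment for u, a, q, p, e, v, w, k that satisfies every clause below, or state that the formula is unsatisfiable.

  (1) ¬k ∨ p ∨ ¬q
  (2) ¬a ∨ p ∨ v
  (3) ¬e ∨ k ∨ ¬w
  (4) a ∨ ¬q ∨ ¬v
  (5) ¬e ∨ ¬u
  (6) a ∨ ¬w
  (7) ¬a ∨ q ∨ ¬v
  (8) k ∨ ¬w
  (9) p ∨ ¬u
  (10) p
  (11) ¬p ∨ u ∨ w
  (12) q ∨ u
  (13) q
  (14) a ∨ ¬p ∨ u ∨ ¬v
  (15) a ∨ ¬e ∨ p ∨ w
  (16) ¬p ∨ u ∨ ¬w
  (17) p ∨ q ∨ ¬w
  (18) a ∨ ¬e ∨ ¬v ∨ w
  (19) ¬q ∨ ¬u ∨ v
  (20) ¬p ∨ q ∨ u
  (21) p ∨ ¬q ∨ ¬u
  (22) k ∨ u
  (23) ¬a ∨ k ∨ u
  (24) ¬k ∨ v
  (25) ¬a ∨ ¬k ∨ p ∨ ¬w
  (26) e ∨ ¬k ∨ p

Unit clause (p) forces p = True.
Unit clause (q) forces q = True.
Try u = False:
  (¬p ∨ u ∨ w) forces w = True.
  clause (¬p ∨ u ∨ ¬w) is falsified — backtrack.
So u = True.
  then (¬e ∨ ¬u) forces e = False.
  then (¬q ∨ ¬u ∨ v) forces v = True.
  then (a ∨ ¬q ∨ ¬v) forces a = True.
Set w = False.
Set k = False.
All clauses satisfied.

u=T; a=T; q=T; p=T; e=F; v=T; w=F; k=F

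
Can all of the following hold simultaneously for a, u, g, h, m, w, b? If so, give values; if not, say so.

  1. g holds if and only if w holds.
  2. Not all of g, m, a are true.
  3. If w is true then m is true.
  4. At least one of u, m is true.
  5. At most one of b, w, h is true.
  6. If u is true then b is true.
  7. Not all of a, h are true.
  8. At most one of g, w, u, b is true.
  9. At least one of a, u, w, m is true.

a=T, u=F, g=F, h=F, m=T, w=F, b=F

  (1) g=F, w=F — same ✓
  (2) {g, m, a}: 2/3 true — not all ✓
  (3) w=F ⇒ m: vacuous ✓
  (4) {u, m}: 1 true — at least one ✓
  (5) {b, w, h}: 0 true — at most one ✓
  (6) u=F ⇒ b: vacuous ✓
  (7) {a, h}: 1/2 true — not all ✓
  (8) {g, w, u, b}: 0 true — at most one ✓
  (9) {a, u, w, m}: 2 true — at least one ✓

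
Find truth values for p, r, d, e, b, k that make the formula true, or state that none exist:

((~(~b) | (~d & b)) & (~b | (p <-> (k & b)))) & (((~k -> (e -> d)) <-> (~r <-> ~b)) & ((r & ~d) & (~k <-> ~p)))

p=T, r=T, d=F, e=F, b=T, k=T

  (~(~b) | (~d & b)) & (~b | (p <-> (k & b))) = True
    ~(~b) | (~d & b) = True
      ~(~b) = True
        ~b = False
      ~d & b = True
        ~d = True
    ~b | (p <-> (k & b)) = True
      ~b = False
      p <-> (k & b) = True
        k & b = True
  ((~k -> (e -> d)) <-> (~r <-> ~b)) & ((r & ~d) & (~k <-> ~p)) = True
    (~k -> (e -> d)) <-> (~r <-> ~b) = True
      ~k -> (e -> d) = True
        ~k = False
        e -> d = True
      ~r <-> ~b = True
        ~r = False
        ~b = False
    (r & ~d) & (~k <-> ~p) = True
      r & ~d = True
        ~d = True
      ~k <-> ~p = True
        ~k = False
        ~p = False
Both conjuncts True, so the formula holds.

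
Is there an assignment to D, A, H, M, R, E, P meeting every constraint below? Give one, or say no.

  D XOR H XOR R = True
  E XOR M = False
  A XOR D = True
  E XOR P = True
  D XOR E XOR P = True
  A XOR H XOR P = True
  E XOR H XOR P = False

D = False, A = True, H = True, M = False, R = False, E = False, P = True

D XOR H XOR R = F XOR T XOR F = True ✓
E XOR M = F XOR F = False ✓
A XOR D = T XOR F = True ✓
E XOR P = F XOR T = True ✓
D XOR E XOR P = F XOR F XOR T = True ✓
A XOR H XOR P = T XOR T XOR T = True ✓
E XOR H XOR P = F XOR T XOR T = False ✓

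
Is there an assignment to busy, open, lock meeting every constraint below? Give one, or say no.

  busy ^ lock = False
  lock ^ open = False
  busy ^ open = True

Unsatisfiable

Adding constraints 1, 2, 3 mod 2: every variable appears an even number of times on the left, so the left side is 0.
But the right sides sum to 1 (mod 2). 0 ≠ 1 — the system is inconsistent.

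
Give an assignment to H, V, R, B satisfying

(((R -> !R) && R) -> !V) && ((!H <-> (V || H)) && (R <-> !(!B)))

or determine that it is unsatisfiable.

H = False, V = True, R = False, B = False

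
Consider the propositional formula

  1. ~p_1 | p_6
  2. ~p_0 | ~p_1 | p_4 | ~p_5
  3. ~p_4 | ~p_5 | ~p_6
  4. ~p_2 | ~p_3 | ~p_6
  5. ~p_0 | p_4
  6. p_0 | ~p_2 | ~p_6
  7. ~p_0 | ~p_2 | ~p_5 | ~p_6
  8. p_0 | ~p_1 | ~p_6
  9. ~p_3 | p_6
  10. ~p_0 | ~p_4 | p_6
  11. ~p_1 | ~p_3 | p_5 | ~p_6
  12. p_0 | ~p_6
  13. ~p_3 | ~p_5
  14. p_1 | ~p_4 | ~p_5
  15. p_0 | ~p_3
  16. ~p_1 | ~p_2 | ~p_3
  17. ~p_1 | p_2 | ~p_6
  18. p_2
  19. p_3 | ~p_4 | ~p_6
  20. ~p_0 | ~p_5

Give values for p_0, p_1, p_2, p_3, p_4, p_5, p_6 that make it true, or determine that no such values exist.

p_0 = False, p_1 = False, p_2 = True, p_3 = False, p_4 = False, p_5 = False, p_6 = False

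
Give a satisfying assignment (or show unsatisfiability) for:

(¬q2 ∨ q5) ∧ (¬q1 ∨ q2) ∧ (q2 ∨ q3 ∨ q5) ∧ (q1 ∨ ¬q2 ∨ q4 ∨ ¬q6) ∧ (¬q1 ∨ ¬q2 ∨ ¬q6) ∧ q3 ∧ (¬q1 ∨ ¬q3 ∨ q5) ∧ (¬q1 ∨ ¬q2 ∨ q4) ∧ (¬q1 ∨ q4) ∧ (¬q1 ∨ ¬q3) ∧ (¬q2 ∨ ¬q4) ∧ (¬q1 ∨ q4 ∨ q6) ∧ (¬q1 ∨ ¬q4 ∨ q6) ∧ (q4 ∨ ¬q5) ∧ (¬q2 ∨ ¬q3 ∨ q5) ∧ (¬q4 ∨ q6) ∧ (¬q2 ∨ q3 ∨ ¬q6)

q1: False, q2: False, q3: True, q4: True, q5: False, q6: True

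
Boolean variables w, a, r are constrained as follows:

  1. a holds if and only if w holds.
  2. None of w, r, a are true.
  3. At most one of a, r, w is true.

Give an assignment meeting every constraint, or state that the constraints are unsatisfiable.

w=F, a=F, r=F

  (1) a=F, w=F — same ✓
  (2) {w, r, a}: 0 true — none ✓
  (3) {a, r, w}: 0 true — at most one ✓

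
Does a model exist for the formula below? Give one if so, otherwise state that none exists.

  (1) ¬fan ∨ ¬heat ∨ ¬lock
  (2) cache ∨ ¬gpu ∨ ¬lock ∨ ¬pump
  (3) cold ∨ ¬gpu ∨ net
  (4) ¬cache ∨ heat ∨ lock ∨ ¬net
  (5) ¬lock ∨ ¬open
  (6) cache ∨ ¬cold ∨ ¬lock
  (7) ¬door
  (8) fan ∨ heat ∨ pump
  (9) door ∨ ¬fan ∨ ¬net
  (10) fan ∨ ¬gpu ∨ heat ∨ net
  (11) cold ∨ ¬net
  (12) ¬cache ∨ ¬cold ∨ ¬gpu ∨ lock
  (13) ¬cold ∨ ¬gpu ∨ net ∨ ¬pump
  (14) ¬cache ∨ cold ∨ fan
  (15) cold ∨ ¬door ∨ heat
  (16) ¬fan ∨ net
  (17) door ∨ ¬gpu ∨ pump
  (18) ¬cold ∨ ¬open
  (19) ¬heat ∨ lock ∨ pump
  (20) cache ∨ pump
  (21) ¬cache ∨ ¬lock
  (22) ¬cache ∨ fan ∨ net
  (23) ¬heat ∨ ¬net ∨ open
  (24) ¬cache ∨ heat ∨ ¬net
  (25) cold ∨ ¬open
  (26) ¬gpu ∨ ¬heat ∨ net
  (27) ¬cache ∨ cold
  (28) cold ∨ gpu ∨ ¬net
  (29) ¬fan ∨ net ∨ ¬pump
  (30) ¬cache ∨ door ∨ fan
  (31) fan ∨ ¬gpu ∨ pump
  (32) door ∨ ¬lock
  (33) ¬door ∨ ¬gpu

gpu = True, fan = False, lock = False, door = False, open = False, pump = True, heat = False, net = True, cache = False, cold = True

Unit clause (¬door) forces door = False.
In (door ∨ ¬lock) only ¬lock is left, so lock = False.
Set gpu = True.
  then (door ∨ ¬gpu ∨ pump) forces pump = True.
Try fan = True:
  (door ∨ ¬fan ∨ ¬net) forces net = False.
  clause (¬fan ∨ net) is falsified — backtrack.
So fan = False.
  then (¬cache ∨ door ∨ fan) forces cache = False.
Try open = True:
  (¬cold ∨ ¬open) forces cold = False.
  clause (cold ∨ ¬open) is falsified — backtrack.
So open = False.
Try heat = True:
  (¬heat ∨ ¬net ∨ open) forces net = False.
  clause (¬gpu ∨ ¬heat ∨ net) is falsified — backtrack.
So heat = False.
  then (fan ∨ ¬gpu ∨ heat ∨ net) forces net = True.
  then (cold ∨ ¬net) forces cold = True.
All clauses satisfied.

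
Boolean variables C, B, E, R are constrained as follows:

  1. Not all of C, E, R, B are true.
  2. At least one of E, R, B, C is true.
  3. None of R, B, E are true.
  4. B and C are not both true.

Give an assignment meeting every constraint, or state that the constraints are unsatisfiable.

C = True, B = False, E = False, R = False

  (1) {C, E, R, B}: 1/4 true — not all ✓
  (2) {E, R, B, C}: 1 true — at least one ✓
  (3) {R, B, E}: 0 true — none ✓
  (4) B=F, C=T — not both ✓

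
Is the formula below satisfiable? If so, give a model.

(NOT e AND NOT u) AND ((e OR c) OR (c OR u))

c = True; e = False; u = False

  NOT e AND NOT u = True
    NOT e = True
    NOT u = True
  (e OR c) OR (c OR u) = True
    e OR c = True
    c OR u = True
Both conjuncts True, so the formula holds.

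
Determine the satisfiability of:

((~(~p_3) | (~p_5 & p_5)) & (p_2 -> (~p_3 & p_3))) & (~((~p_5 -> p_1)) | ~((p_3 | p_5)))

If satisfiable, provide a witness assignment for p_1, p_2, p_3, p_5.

p_1 = False, p_2 = False, p_3 = True, p_5 = False

  (~(~p_3) | (~p_5 & p_5)) & (p_2 -> (~p_3 & p_3)) = True
    ~(~p_3) | (~p_5 & p_5) = True
      ~(~p_3) = True
        ~p_3 = False
      ~p_5 & p_5 = False
        ~p_5 = True
    p_2 -> (~p_3 & p_3) = True
      ~p_3 & p_3 = False
        ~p_3 = False
  ~((~p_5 -> p_1)) | ~((p_3 | p_5)) = True
    ~((~p_5 -> p_1)) = True
      ~p_5 -> p_1 = False
        ~p_5 = True
    ~((p_3 | p_5)) = False
      p_3 | p_5 = True
Both conjuncts True, so the formula holds.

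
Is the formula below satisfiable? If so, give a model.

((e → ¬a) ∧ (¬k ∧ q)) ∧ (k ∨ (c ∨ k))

k=F, c=T, e=F, q=T, a=F

  (e → ¬a) ∧ (¬k ∧ q) = True
    e → ¬a = True
      ¬a = True
    ¬k ∧ q = True
      ¬k = True
  k ∨ (c ∨ k) = True
    c ∨ k = True
Both conjuncts True, so the formula holds.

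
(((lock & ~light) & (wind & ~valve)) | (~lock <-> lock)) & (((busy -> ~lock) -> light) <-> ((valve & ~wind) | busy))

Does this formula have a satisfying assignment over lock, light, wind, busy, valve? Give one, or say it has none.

lock = True, light = False, wind = True, busy = True, valve = False

  ((lock & ~light) & (wind & ~valve)) | (~lock <-> lock) = True
    (lock & ~light) & (wind & ~valve) = True
      lock & ~light = True
        ~light = True
      wind & ~valve = True
        ~valve = True
    ~lock <-> lock = False
      ~lock = False
  ((busy -> ~lock) -> light) <-> ((valve & ~wind) | busy) = True
    (busy -> ~lock) -> light = True
      busy -> ~lock = False
        ~lock = False
    (valve & ~wind) | busy = True
      valve & ~wind = False
        ~wind = False
Both conjuncts True, so the formula holds.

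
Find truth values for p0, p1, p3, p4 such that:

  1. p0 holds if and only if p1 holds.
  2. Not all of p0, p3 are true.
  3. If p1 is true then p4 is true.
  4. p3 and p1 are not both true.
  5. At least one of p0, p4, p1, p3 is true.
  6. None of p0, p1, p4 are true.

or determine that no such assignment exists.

p0: False, p1: False, p3: True, p4: False

  (1) p0=F, p1=F — same ✓
  (2) {p0, p3}: 1/2 true — not all ✓
  (3) p1=F ⇒ p4: vacuous ✓
  (4) p3=T, p1=F — not both ✓
  (5) {p0, p4, p1, p3}: 1 true — at least one ✓
  (6) {p0, p1, p4}: 0 true — none ✓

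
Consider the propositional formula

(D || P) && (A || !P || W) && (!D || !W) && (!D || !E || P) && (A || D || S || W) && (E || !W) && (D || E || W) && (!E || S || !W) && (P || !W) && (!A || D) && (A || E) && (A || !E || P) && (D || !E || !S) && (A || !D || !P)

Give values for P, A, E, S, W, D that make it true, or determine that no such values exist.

P = False, A = True, E = False, S = False, W = False, D = True

Set P = False.
  then (D || P) forces D = True.
  then (!D || !W) forces W = False.
  then (!D || !E || P) forces E = False.
  then (A || E) forces A = True.
Set S = False.
All clauses satisfied.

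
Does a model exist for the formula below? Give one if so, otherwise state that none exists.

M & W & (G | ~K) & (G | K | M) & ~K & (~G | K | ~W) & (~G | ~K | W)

G: False, K: False, W: True, M: True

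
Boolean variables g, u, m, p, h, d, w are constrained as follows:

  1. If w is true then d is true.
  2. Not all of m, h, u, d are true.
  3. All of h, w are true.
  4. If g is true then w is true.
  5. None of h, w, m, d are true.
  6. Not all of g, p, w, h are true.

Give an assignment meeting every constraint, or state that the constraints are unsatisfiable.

Unsatisfiable

Case h = True:
  Constraint (5) is violated (h=T) — contradiction.
Case h = False:
  Constraint (3) is violated (h=F) — contradiction.
Both cases fail — unsatisfiable.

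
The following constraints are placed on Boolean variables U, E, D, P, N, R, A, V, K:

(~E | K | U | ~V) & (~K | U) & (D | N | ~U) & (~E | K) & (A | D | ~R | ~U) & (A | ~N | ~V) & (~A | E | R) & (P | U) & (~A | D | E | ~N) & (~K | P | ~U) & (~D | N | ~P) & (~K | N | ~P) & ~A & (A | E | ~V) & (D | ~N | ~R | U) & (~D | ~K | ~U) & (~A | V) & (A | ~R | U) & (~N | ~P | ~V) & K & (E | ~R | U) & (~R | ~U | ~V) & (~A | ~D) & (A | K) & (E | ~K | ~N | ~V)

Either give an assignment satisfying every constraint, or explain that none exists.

U = True; E = False; D = False; P = True; N = True; R = False; A = False; V = False; K = True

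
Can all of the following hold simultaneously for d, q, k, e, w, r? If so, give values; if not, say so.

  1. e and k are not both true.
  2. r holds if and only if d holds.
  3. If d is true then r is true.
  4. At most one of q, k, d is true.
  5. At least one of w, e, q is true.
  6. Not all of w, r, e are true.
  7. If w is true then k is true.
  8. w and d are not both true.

d=F; q=T; k=F; e=F; w=F; r=F

  (1) e=F, k=F — not both ✓
  (2) r=F, d=F — same ✓
  (3) d=F ⇒ r: vacuous ✓
  (4) {q, k, d}: 1 true — at most one ✓
  (5) {w, e, q}: 1 true — at least one ✓
  (6) {w, r, e}: 0/3 true — not all ✓
  (7) w=F ⇒ k: vacuous ✓
  (8) w=F, d=F — not both ✓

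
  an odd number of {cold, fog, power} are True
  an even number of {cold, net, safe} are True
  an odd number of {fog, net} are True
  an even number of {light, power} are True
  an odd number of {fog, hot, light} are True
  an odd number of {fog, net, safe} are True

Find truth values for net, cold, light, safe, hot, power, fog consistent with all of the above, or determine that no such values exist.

net = False, cold = False, light = False, safe = False, hot = False, power = False, fog = True

{cold, fog, power}: 1 true → odd ✓
{cold, net, safe}: 0 true → even ✓
{fog, net}: 1 true → odd ✓
{light, power}: 0 true → even ✓
{fog, hot, light}: 1 true → odd ✓
{fog, net, safe}: 1 true → odd ✓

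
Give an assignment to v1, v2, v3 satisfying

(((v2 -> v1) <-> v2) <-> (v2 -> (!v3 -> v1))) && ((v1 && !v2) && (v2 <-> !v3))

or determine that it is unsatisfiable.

Case v2 = True: the conjunct !v2 is False.
Case v2 = False: the conjunct ((v2 -> v1) <-> v2) <-> (v2 -> (!v3 -> v1)) becomes (True <-> False) <-> (False -> (!v3 -> v1)) = False.
Both cases fail — unsatisfiable.

Unsatisfiable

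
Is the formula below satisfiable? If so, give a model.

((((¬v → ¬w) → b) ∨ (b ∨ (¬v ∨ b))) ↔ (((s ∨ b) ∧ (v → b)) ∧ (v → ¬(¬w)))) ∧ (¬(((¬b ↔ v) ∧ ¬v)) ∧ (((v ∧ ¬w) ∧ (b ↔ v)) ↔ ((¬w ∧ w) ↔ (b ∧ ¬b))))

Unsatisfiable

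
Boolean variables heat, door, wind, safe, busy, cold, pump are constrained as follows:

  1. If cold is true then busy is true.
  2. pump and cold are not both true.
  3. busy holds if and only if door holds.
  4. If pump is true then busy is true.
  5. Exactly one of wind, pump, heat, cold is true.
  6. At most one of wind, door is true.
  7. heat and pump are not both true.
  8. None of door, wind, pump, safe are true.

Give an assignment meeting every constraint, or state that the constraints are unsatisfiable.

heat: True, door: False, wind: False, safe: False, busy: False, cold: False, pump: False

  (1) cold=F ⇒ busy: vacuous ✓
  (2) pump=F, cold=F — not both ✓
  (3) busy=F, door=F — same ✓
  (4) pump=F ⇒ busy: vacuous ✓
  (5) {wind, pump, heat, cold}: 1 true — exactly one ✓
  (6) {wind, door}: 0 true — at most one ✓
  (7) heat=T, pump=F — not both ✓
  (8) {door, wind, pump, safe}: 0 true — none ✓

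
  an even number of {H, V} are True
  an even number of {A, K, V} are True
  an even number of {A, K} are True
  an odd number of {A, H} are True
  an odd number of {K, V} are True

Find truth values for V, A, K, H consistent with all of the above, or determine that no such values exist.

V = False, A = True, K = True, H = False

{H, V}: 0 true → even ✓
{A, K, V}: 2 true → even ✓
{A, K}: 2 true → even ✓
{A, H}: 1 true → odd ✓
{K, V}: 1 true → odd ✓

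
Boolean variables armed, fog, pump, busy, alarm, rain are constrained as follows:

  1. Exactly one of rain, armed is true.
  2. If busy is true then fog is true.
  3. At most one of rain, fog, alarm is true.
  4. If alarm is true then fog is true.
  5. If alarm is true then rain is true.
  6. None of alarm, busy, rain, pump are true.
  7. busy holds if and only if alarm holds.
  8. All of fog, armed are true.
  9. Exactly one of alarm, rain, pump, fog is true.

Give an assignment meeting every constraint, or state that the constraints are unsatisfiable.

armed: True; fog: True; pump: False; busy: False; alarm: False; rain: False

  (1) {rain, armed}: 1 true — exactly one ✓
  (2) busy=F ⇒ fog: vacuous ✓
  (3) {rain, fog, alarm}: 1 true — at most one ✓
  (4) alarm=F ⇒ fog: vacuous ✓
  (5) alarm=F ⇒ rain: vacuous ✓
  (6) {alarm, busy, rain, pump}: 0 true — none ✓
  (7) busy=F, alarm=F — same ✓
  (8) {fog, armed}: all 2 true ✓
  (9) {alarm, rain, pump, fog}: 1 true — exactly one ✓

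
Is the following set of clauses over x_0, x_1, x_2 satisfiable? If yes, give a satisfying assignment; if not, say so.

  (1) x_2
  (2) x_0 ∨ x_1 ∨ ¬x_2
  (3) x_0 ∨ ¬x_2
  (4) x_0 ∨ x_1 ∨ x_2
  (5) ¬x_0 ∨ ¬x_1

Unit clause (x_2) forces x_2 = True.
In (x_0 ∨ ¬x_2) only x_0 is left, so x_0 = True.
In (¬x_0 ∨ ¬x_1) only ¬x_1 is left, so x_1 = False.
All clauses satisfied.

x_0 = True; x_1 = False; x_2 = True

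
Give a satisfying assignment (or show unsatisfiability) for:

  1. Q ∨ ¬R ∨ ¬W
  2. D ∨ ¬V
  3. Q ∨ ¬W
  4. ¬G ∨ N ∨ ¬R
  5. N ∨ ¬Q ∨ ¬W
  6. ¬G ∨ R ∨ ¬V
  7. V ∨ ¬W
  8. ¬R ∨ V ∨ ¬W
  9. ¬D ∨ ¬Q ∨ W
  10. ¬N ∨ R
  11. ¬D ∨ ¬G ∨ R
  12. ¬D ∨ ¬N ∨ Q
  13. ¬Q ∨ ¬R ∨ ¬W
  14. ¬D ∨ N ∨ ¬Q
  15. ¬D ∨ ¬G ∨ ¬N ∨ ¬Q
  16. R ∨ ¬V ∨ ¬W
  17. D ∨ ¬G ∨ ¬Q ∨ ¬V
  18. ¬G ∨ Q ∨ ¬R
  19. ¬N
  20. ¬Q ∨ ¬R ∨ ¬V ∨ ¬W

Unit clause (¬N) forces N = False.
Set R = True.
  then (¬G ∨ N ∨ ¬R) forces G = False.
Try W = True:
  (Q ∨ ¬R ∨ ¬W) forces Q = True.
  clause (N ∨ ¬Q ∨ ¬W) is falsified — backtrack.
So W = False.
Set Q = False.
Set V = False.
Set D = True.
All clauses satisfied.

R=T; W=F; Q=F; V=F; D=T; G=F; N=F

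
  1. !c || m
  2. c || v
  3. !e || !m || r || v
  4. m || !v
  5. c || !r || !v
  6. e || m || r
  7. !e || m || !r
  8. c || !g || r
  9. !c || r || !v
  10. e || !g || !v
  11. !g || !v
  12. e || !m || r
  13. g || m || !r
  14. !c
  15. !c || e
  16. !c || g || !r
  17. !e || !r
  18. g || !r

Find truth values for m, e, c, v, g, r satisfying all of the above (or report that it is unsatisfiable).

m = True, e = True, c = False, v = True, g = False, r = False

Unit clause (!c) forces c = False.
In (c || v) only v is left, so v = True.
In (m || !v) only m is left, so m = True.
In (c || !r || !v) only !r is left, so r = False.
In (c || !g || r) only !g is left, so g = False.
In (e || !m || r) only e is left, so e = True.
All clauses satisfied.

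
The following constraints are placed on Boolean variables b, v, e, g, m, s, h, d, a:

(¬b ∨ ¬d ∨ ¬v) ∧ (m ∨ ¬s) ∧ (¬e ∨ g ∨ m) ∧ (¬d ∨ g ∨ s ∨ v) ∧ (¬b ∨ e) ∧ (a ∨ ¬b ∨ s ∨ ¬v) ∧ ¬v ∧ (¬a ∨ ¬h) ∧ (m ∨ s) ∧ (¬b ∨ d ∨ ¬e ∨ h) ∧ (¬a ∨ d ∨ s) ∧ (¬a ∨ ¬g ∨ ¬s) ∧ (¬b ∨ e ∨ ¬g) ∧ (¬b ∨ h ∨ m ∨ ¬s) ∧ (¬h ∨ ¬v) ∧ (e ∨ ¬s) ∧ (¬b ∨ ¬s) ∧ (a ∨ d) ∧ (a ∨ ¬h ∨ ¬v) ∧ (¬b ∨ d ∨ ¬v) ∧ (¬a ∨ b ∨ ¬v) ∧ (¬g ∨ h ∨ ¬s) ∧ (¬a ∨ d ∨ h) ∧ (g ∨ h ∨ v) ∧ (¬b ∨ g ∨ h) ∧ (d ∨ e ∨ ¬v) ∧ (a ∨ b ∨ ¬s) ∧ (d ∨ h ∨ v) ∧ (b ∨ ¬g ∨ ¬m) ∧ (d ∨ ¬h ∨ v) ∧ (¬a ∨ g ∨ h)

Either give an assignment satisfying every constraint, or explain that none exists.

b=T; v=F; e=T; g=T; m=T; s=F; h=F; d=T; a=F

Unit clause (¬v) forces v = False.
Set b = True.
  then (¬b ∨ e) forces e = True.
  then (¬b ∨ ¬s) forces s = False.
  then (m ∨ s) forces m = True.
Set g = True.
Set h = False.
  then (¬b ∨ d ∨ ¬e ∨ h) forces d = True.
Set a = False.
All clauses satisfied.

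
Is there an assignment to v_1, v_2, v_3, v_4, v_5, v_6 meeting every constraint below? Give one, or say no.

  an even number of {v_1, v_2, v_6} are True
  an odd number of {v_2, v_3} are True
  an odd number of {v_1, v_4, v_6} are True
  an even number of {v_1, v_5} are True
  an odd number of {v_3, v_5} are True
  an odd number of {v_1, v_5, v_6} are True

No satisfying assignment exists.

Adding constraints 1, 2, 5, 6 mod 2: every variable appears an even number of times on the left, so the left side is 0.
But the right sides sum to 1 (mod 2). 0 ≠ 1 — the system is inconsistent.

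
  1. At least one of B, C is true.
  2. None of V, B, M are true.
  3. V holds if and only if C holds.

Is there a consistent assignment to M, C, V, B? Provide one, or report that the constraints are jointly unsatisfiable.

Case C = True:
  (2) forces V = False.
  Constraint (3) is violated (V=F, C=T) — contradiction.
Case C = False:
  (1) with C=F forces B = True.
  Constraint (2) is violated (B=T) — contradiction.
Both cases fail — unsatisfiable.

UNSATISFIABLE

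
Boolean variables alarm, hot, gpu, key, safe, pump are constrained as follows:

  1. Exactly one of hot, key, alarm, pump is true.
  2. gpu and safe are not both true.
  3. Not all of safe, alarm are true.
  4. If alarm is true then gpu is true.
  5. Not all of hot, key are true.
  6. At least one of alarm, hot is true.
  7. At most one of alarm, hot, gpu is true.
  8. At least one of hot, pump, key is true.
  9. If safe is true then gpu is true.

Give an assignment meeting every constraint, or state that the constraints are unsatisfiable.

alarm = False, hot = True, gpu = False, key = False, safe = False, pump = False

  (1) {hot, key, alarm, pump}: 1 true — exactly one ✓
  (2) gpu=F, safe=F — not both ✓
  (3) {safe, alarm}: 0/2 true — not all ✓
  (4) alarm=F ⇒ gpu: vacuous ✓
  (5) {hot, key}: 1/2 true — not all ✓
  (6) {alarm, hot}: 1 true — at least one ✓
  (7) {alarm, hot, gpu}: 1 true — at most one ✓
  (8) {hot, pump, key}: 1 true — at least one ✓
  (9) safe=F ⇒ gpu: vacuous ✓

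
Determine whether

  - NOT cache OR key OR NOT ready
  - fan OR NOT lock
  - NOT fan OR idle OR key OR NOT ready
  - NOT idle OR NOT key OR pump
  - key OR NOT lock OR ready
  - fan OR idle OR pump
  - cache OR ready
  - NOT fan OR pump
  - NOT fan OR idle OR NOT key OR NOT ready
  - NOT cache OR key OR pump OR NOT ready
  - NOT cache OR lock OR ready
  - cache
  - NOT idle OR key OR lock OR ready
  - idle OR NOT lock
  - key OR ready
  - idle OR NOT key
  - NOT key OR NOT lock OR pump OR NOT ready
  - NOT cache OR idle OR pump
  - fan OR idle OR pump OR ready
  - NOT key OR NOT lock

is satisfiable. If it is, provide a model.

Unit clause (cache) forces cache = True.
Set lock = False.
  then (NOT cache OR lock OR ready) forces ready = True.
  then (NOT cache OR key OR NOT ready) forces key = True.
  then (idle OR NOT key) forces idle = True.
  then (NOT idle OR NOT key OR pump) forces pump = True.
Set fan = False.
All clauses satisfied.

lock=F, idle=T, ready=T, pump=T, key=T, cache=T, fan=F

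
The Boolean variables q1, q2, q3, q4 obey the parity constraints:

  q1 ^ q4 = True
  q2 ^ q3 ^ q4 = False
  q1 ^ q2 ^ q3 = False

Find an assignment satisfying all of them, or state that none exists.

No satisfying assignment exists.

Adding constraints 1, 2, 3 mod 2: every variable appears an even number of times on the left, so the left side is 0.
But the right sides sum to 1 (mod 2). 0 ≠ 1 — the system is inconsistent.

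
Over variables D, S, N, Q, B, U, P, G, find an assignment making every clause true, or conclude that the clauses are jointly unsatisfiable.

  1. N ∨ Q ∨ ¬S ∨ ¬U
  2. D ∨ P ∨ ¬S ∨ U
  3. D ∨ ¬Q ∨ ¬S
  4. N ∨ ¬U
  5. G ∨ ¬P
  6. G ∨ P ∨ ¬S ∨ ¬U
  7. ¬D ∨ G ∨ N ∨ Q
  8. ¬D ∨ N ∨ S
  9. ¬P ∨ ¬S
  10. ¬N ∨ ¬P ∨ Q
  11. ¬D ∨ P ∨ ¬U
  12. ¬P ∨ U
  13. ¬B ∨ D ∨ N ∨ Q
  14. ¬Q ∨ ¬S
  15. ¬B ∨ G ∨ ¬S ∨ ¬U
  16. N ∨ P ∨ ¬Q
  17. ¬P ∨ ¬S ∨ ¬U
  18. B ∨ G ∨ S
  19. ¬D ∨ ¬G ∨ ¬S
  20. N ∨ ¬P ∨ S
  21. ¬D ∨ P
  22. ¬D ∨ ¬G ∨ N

D=F, S=F, N=F, Q=F, B=F, U=F, P=F, G=T

Set D = False.
Set S = False.
Set N = False.
  then (N ∨ ¬U) forces U = False.
  then (¬P ∨ U) forces P = False.
  then (N ∨ P ∨ ¬Q) forces Q = False.
  then (¬B ∨ D ∨ N ∨ Q) forces B = False.
  then (B ∨ G ∨ S) forces G = True.
All clauses satisfied.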